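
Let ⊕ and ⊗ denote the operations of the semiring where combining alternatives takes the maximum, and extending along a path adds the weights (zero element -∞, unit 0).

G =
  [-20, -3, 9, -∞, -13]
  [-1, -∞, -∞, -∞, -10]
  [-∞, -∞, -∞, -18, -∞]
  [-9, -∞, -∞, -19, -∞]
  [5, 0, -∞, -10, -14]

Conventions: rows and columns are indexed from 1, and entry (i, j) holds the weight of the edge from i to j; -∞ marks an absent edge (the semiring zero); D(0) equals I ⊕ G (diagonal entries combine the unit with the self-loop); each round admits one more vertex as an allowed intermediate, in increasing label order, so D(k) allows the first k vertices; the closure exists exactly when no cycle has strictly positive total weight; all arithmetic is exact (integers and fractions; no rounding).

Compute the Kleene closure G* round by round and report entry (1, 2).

D(0):
  [0, -3, 9, -∞, -13]
  [-1, 0, -∞, -∞, -10]
  [-∞, -∞, 0, -18, -∞]
  [-9, -∞, -∞, 0, -∞]
  [5, 0, -∞, -10, 0]
D(1):
  [0, -3, 9, -∞, -13]
  [-1, 0, 8, -∞, -10]
  [-∞, -∞, 0, -18, -∞]
  [-9, -12, 0, 0, -22]
  [5, 2, 14, -10, 0]
D(2):
  [0, -3, 9, -∞, -13]
  [-1, 0, 8, -∞, -10]
  [-∞, -∞, 0, -18, -∞]
  [-9, -12, 0, 0, -22]
  [5, 2, 14, -10, 0]
D(3):
  [0, -3, 9, -9, -13]
  [-1, 0, 8, -10, -10]
  [-∞, -∞, 0, -18, -∞]
  [-9, -12, 0, 0, -22]
  [5, 2, 14, -4, 0]
D(4):
  [0, -3, 9, -9, -13]
  [-1, 0, 8, -10, -10]
  [-27, -30, 0, -18, -40]
  [-9, -12, 0, 0, -22]
  [5, 2, 14, -4, 0]
D(5):
  [0, -3, 9, -9, -13]
  [-1, 0, 8, -10, -10]
  [-27, -30, 0, -18, -40]
  [-9, -12, 0, 0, -22]
  [5, 2, 14, -4, 0]
Answer: G*[1][2] = -3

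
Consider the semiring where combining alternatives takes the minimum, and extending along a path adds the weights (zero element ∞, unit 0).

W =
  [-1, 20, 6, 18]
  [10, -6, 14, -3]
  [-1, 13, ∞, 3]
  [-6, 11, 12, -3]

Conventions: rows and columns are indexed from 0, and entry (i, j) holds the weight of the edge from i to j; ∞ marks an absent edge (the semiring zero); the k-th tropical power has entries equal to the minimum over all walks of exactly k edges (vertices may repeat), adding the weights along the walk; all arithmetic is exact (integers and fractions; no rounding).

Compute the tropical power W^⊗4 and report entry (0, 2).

W^⊗2:
  [-2, 14, 5, 9]
  [-9, -12, 8, -9]
  [-3, 7, 5, 0]
  [-9, 5, 0, -6]
W^⊗3:
  [-3, 8, 4, 6]
  [-15, -18, -3, -15]
  [-6, 1, 3, -3]
  [-12, -1, -3, -9]
W^⊗4:
  [-4, 2, 3, 3]
  [-21, -24, -9, -21]
  [-9, -5, 0, -6]
  [-15, -7, -6, -12]
Key observation: the optimum is the walk 0->0->0->0->2, with weight (-1) + (-1) + (-1) + 6 = 3.
Optimal value attained by: walk 0->0->0->0->2.
Answer: (W^⊗4)[0][2] = 3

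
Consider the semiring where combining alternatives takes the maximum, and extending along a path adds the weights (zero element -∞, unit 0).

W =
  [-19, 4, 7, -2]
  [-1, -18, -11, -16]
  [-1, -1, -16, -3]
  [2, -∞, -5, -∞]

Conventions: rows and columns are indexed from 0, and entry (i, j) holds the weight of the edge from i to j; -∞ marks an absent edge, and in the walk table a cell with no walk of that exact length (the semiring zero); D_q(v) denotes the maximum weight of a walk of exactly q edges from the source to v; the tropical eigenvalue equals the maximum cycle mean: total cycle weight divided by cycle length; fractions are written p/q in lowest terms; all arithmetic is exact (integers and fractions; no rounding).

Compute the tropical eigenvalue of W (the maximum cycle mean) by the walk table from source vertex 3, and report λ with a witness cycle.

q=0: [-∞, -∞, -∞, 0]
q=1: [2, -∞, -5, -∞]
q=2: [-6, 6, 9, 0]
q=3: [8, 8, 1, 6]
q=4: [8, 12, 15, 6]
Optimal cycle mean attained by: cycle 0->2->0, total 7 + (-1), length 2.
Answer: λ = 3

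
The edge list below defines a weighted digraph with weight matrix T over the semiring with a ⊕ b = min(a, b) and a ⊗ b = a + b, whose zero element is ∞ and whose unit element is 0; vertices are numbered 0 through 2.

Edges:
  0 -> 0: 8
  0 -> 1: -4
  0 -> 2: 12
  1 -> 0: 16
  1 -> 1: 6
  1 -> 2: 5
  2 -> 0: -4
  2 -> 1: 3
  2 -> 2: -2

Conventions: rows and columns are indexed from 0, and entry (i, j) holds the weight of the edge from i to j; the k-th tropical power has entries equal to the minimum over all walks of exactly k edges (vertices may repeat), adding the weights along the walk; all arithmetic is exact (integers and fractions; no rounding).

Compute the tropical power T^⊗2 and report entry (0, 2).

T^⊗2:
  [8, 2, 1]
  [1, 8, 3]
  [-6, -8, -4]
Key observation: the optimum is the walk 0->1->2, with weight (-4) + 5 = 1.
Optimal value attained by: walk 0->1->2.
Answer: (T^⊗2)[0][2] = 1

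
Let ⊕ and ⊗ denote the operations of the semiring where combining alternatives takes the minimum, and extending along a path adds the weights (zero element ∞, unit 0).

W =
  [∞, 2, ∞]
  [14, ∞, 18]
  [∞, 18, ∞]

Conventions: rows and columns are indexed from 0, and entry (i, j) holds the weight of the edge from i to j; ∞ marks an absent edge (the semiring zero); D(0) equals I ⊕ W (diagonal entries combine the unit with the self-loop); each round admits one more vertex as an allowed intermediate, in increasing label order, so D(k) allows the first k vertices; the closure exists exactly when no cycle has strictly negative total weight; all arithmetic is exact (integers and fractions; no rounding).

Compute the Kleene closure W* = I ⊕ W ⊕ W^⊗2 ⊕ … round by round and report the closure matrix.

D(0):
  [0, 2, ∞]
  [14, 0, 18]
  [∞, 18, 0]
D(1):
  [0, 2, ∞]
  [14, 0, 18]
  [∞, 18, 0]
D(2):
  [0, 2, 20]
  [14, 0, 18]
  [32, 18, 0]
D(3):
  [0, 2, 20]
  [14, 0, 18]
  [32, 18, 0]
Answer: W* = [[0, 2, 20], [14, 0, 18], [32, 18, 0]]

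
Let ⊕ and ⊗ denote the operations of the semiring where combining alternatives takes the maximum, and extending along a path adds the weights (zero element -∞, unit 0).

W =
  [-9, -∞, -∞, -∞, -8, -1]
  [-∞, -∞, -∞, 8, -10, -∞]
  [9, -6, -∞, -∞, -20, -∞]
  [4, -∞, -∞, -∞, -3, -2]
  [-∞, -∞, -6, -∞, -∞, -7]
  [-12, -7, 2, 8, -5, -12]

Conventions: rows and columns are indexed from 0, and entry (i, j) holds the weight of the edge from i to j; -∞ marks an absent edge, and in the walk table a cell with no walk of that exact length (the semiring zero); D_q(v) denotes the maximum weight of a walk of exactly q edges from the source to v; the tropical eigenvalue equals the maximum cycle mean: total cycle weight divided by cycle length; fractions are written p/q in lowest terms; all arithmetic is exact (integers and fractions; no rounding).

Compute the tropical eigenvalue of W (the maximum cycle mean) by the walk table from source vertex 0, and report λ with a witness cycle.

q=0: [0, -∞, -∞, -∞, -∞, -∞]
q=1: [-9, -∞, -∞, -∞, -8, -1]
q=2: [-13, -8, 1, 7, -6, -10]
q=3: [11, -5, -8, 0, 4, 5]
q=4: [4, -2, 7, 13, 3, 10]
q=5: [17, 3, 12, 18, 10, 11]
q=6: [22, 6, 13, 19, 15, 16]
Optimal cycle mean attained by: cycle 0->5->3->0, total (-1) + 8 + 4, length 3.
Answer: λ = 11/3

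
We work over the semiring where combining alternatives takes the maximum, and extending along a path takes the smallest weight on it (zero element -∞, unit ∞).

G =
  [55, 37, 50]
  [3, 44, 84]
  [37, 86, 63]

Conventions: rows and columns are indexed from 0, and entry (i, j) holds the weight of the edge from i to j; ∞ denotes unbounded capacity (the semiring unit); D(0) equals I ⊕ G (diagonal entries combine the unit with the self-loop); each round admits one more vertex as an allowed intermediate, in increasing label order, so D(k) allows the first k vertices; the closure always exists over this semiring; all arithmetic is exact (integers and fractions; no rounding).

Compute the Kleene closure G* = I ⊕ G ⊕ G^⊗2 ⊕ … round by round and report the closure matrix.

D(0):
  [∞, 37, 50]
  [3, ∞, 84]
  [37, 86, ∞]
D(1):
  [∞, 37, 50]
  [3, ∞, 84]
  [37, 86, ∞]
D(2):
  [∞, 37, 50]
  [3, ∞, 84]
  [37, 86, ∞]
D(3):
  [∞, 50, 50]
  [37, ∞, 84]
  [37, 86, ∞]
Answer: G* = [[∞, 50, 50], [37, ∞, 84], [37, 86, ∞]]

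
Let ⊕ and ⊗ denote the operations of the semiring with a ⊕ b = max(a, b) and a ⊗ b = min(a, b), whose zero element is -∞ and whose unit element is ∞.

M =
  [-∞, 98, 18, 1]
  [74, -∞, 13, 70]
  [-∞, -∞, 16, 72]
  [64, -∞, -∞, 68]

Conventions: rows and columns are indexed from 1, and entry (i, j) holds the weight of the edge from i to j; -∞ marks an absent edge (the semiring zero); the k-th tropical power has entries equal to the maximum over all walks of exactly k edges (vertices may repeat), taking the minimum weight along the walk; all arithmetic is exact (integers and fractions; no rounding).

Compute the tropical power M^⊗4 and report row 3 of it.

M^⊗2:
  [74, -∞, 16, 70]
  [64, 74, 18, 68]
  [64, -∞, 16, 68]
  [64, 64, 18, 68]
M^⊗3:
  [64, 74, 18, 68]
  [74, 64, 18, 70]
  [64, 64, 18, 68]
  [64, 64, 18, 68]
M^⊗4:
  [74, 64, 18, 70]
  [64, 74, 18, 68]
  [64, 64, 18, 68]
  [64, 64, 18, 68]
Answer: row 3 of M^⊗4 = [64, 64, 18, 68]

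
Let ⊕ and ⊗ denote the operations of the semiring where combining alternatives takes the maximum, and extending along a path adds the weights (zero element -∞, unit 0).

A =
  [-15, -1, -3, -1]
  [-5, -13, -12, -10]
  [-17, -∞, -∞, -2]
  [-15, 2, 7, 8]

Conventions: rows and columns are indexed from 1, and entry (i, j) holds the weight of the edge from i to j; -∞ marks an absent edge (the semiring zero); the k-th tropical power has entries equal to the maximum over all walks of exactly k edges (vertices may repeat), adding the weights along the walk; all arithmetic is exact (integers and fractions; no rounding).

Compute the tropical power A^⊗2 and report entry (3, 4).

A^⊗2:
  [-6, 1, 6, 7]
  [-18, -6, -3, -2]
  [-17, 0, 5, 6]
  [-3, 10, 15, 16]
Key observation: the optimum is the walk 3->4->4, with weight (-2) + 8 = 6.
Optimal value attained by: walk 3->4->4.
Answer: (A^⊗2)[3][4] = 6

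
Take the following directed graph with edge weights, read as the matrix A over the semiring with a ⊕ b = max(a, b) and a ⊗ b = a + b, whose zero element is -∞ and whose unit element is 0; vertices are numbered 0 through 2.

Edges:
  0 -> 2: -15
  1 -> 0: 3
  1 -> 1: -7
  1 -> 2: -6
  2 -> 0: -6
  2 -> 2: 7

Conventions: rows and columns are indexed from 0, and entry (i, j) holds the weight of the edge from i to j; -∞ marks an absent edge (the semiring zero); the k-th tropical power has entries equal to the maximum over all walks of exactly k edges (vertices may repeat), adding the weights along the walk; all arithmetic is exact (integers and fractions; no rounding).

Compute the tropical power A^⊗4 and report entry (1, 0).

A^⊗2:
  [-21, -∞, -8]
  [-4, -14, 1]
  [1, -∞, 14]
A^⊗3:
  [-14, -∞, -1]
  [-5, -21, 8]
  [8, -∞, 21]
A^⊗4:
  [-7, -∞, 6]
  [2, -28, 15]
  [15, -∞, 28]
Key observation: the optimum is the walk 1->2->2->2->0, with weight (-6) + 7 + 7 + (-6) = 2.
Optimal value attained by: walk 1->2->2->2->0.
Answer: (A^⊗4)[1][0] = 2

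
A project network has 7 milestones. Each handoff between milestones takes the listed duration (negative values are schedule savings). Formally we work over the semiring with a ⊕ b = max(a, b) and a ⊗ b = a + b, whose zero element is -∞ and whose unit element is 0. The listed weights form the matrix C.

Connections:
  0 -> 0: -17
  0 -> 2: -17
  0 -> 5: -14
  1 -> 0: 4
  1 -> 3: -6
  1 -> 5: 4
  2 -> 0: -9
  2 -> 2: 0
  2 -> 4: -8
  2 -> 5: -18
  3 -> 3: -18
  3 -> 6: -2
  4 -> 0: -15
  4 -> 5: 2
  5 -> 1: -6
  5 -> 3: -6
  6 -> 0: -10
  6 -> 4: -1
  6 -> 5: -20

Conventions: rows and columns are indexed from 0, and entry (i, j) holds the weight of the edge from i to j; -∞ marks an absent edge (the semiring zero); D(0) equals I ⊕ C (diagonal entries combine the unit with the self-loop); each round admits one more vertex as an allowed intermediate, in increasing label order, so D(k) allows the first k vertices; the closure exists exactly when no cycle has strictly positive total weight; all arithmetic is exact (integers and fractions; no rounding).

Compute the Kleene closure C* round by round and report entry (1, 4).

D(0):
  [0, -∞, -17, -∞, -∞, -14, -∞]
  [4, 0, -∞, -6, -∞, 4, -∞]
  [-9, -∞, 0, -∞, -8, -18, -∞]
  [-∞, -∞, -∞, 0, -∞, -∞, -2]
  [-15, -∞, -∞, -∞, 0, 2, -∞]
  [-∞, -6, -∞, -6, -∞, 0, -∞]
  [-10, -∞, -∞, -∞, -1, -20, 0]
D(1):
  [0, -∞, -17, -∞, -∞, -14, -∞]
  [4, 0, -13, -6, -∞, 4, -∞]
  [-9, -∞, 0, -∞, -8, -18, -∞]
  [-∞, -∞, -∞, 0, -∞, -∞, -2]
  [-15, -∞, -32, -∞, 0, 2, -∞]
  [-∞, -6, -∞, -6, -∞, 0, -∞]
  [-10, -∞, -27, -∞, -1, -20, 0]
D(2):
  [0, -∞, -17, -∞, -∞, -14, -∞]
  [4, 0, -13, -6, -∞, 4, -∞]
  [-9, -∞, 0, -∞, -8, -18, -∞]
  [-∞, -∞, -∞, 0, -∞, -∞, -2]
  [-15, -∞, -32, -∞, 0, 2, -∞]
  [-2, -6, -19, -6, -∞, 0, -∞]
  [-10, -∞, -27, -∞, -1, -20, 0]
D(3):
  [0, -∞, -17, -∞, -25, -14, -∞]
  [4, 0, -13, -6, -21, 4, -∞]
  [-9, -∞, 0, -∞, -8, -18, -∞]
  [-∞, -∞, -∞, 0, -∞, -∞, -2]
  [-15, -∞, -32, -∞, 0, 2, -∞]
  [-2, -6, -19, -6, -27, 0, -∞]
  [-10, -∞, -27, -∞, -1, -20, 0]
D(4):
  [0, -∞, -17, -∞, -25, -14, -∞]
  [4, 0, -13, -6, -21, 4, -8]
  [-9, -∞, 0, -∞, -8, -18, -∞]
  [-∞, -∞, -∞, 0, -∞, -∞, -2]
  [-15, -∞, -32, -∞, 0, 2, -∞]
  [-2, -6, -19, -6, -27, 0, -8]
  [-10, -∞, -27, -∞, -1, -20, 0]
D(5):
  [0, -∞, -17, -∞, -25, -14, -∞]
  [4, 0, -13, -6, -21, 4, -8]
  [-9, -∞, 0, -∞, -8, -6, -∞]
  [-∞, -∞, -∞, 0, -∞, -∞, -2]
  [-15, -∞, -32, -∞, 0, 2, -∞]
  [-2, -6, -19, -6, -27, 0, -8]
  [-10, -∞, -27, -∞, -1, 1, 0]
D(6):
  [0, -20, -17, -20, -25, -14, -22]
  [4, 0, -13, -2, -21, 4, -4]
  [-8, -12, 0, -12, -8, -6, -14]
  [-∞, -∞, -∞, 0, -∞, -∞, -2]
  [0, -4, -17, -4, 0, 2, -6]
  [-2, -6, -19, -6, -27, 0, -8]
  [-1, -5, -18, -5, -1, 1, 0]
D(7):
  [0, -20, -17, -20, -23, -14, -22]
  [4, 0, -13, -2, -5, 4, -4]
  [-8, -12, 0, -12, -8, -6, -14]
  [-3, -7, -20, 0, -3, -1, -2]
  [0, -4, -17, -4, 0, 2, -6]
  [-2, -6, -19, -6, -9, 0, -8]
  [-1, -5, -18, -5, -1, 1, 0]
Answer: C*[1][4] = -5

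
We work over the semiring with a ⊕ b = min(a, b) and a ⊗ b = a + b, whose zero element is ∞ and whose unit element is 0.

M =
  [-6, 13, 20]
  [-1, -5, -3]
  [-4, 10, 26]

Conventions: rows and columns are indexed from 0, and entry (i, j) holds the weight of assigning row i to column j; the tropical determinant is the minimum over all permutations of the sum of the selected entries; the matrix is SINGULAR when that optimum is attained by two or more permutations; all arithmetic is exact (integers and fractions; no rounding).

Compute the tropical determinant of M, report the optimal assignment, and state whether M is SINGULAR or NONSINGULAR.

σ = (0, 1, 2): (-6) + (-5) + 26 = 15
σ = (0, 2, 1): (-6) + (-3) + 10 = 1
σ = (1, 0, 2): 13 + (-1) + 26 = 38
σ = (1, 2, 0): 13 + (-3) + (-4) = 6
σ = (2, 0, 1): 20 + (-1) + 10 = 29
σ = (2, 1, 0): 20 + (-5) + (-4) = 11
Optimal value attained by: σ = (0, 2, 1).
Answer: det⊕(M) = 1; verdict: NONSINGULAR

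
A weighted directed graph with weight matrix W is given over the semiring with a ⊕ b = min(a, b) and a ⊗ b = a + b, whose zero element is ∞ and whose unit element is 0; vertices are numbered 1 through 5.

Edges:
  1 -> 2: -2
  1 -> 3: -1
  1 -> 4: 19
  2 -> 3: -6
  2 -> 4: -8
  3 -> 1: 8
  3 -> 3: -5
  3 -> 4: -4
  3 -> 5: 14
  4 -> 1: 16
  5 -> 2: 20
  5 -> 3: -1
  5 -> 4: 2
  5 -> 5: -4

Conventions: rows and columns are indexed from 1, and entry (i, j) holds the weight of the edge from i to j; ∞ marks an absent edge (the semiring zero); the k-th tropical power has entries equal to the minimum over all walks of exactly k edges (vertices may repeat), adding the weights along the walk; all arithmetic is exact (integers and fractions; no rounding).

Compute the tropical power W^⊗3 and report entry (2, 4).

W^⊗2:
  [7, ∞, -8, -10, 13]
  [2, ∞, -11, -10, 8]
  [3, 6, -10, -9, 9]
  [∞, 14, 15, 35, ∞]
  [7, 16, -6, -5, -8]
W^⊗3:
  [0, 5, -13, -12, 6]
  [-3, 0, -16, -15, 3]
  [-2, 1, -15, -14, 4]
  [23, ∞, 8, 6, 29]
  [2, 5, -11, -10, -12]
Key observation: the optimum is the walk 2->3->3->4, with weight (-6) + (-5) + (-4) = -15.
Optimal value attained by: walk 2->3->3->4.
Answer: (W^⊗3)[2][4] = -15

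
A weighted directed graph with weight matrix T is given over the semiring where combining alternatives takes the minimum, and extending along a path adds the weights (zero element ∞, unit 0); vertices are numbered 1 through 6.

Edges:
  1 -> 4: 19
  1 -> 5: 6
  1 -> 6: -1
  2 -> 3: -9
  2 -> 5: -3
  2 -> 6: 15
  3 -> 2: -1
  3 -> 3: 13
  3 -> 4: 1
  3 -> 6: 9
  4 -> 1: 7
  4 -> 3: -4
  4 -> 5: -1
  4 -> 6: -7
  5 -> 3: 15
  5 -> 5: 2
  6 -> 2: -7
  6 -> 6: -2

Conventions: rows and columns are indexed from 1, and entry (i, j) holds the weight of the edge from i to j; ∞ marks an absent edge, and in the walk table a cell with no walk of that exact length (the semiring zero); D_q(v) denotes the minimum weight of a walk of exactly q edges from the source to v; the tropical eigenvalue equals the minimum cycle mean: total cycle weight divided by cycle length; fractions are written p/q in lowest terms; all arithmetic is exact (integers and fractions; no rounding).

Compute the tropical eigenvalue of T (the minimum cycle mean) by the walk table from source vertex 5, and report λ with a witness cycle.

q=0: [∞, ∞, ∞, ∞, 0, ∞]
q=1: [∞, ∞, 15, ∞, 2, ∞]
q=2: [∞, 14, 17, 16, 4, 24]
q=3: [23, 16, 5, 18, 6, 9]
q=4: [25, 2, 7, 6, 8, 7]
q=5: [13, 0, -7, 8, -1, -1]
q=6: [15, -8, -9, -6, -3, -3]
Optimal cycle mean attained by: cycle 2->3->4->6->2, total (-9) + 1 + (-7) + (-7), length 4.
Answer: λ = -11/2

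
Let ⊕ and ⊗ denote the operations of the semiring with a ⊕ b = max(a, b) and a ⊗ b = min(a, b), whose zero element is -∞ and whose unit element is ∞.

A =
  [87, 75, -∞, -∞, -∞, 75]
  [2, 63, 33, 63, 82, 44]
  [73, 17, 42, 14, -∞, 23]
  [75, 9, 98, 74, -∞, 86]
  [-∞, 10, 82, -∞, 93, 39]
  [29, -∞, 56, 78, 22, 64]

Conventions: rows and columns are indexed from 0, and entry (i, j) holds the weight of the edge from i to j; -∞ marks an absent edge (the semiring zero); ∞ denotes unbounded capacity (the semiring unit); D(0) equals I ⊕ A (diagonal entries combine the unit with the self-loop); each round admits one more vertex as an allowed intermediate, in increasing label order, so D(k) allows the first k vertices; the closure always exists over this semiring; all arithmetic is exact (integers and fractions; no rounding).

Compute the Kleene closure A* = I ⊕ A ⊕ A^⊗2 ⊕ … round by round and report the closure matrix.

D(0):
  [∞, 75, -∞, -∞, -∞, 75]
  [2, ∞, 33, 63, 82, 44]
  [73, 17, ∞, 14, -∞, 23]
  [75, 9, 98, ∞, -∞, 86]
  [-∞, 10, 82, -∞, ∞, 39]
  [29, -∞, 56, 78, 22, ∞]
D(1):
  [∞, 75, -∞, -∞, -∞, 75]
  [2, ∞, 33, 63, 82, 44]
  [73, 73, ∞, 14, -∞, 73]
  [75, 75, 98, ∞, -∞, 86]
  [-∞, 10, 82, -∞, ∞, 39]
  [29, 29, 56, 78, 22, ∞]
D(2):
  [∞, 75, 33, 63, 75, 75]
  [2, ∞, 33, 63, 82, 44]
  [73, 73, ∞, 63, 73, 73]
  [75, 75, 98, ∞, 75, 86]
  [2, 10, 82, 10, ∞, 39]
  [29, 29, 56, 78, 29, ∞]
D(3):
  [∞, 75, 33, 63, 75, 75]
  [33, ∞, 33, 63, 82, 44]
  [73, 73, ∞, 63, 73, 73]
  [75, 75, 98, ∞, 75, 86]
  [73, 73, 82, 63, ∞, 73]
  [56, 56, 56, 78, 56, ∞]
D(4):
  [∞, 75, 63, 63, 75, 75]
  [63, ∞, 63, 63, 82, 63]
  [73, 73, ∞, 63, 73, 73]
  [75, 75, 98, ∞, 75, 86]
  [73, 73, 82, 63, ∞, 73]
  [75, 75, 78, 78, 75, ∞]
D(5):
  [∞, 75, 75, 63, 75, 75]
  [73, ∞, 82, 63, 82, 73]
  [73, 73, ∞, 63, 73, 73]
  [75, 75, 98, ∞, 75, 86]
  [73, 73, 82, 63, ∞, 73]
  [75, 75, 78, 78, 75, ∞]
D(6):
  [∞, 75, 75, 75, 75, 75]
  [73, ∞, 82, 73, 82, 73]
  [73, 73, ∞, 73, 73, 73]
  [75, 75, 98, ∞, 75, 86]
  [73, 73, 82, 73, ∞, 73]
  [75, 75, 78, 78, 75, ∞]
Answer: A* = [[∞, 75, 75, 75, 75, 75], [73, ∞, 82, 73, 82, 73], [73, 73, ∞, 73, 73, 73], [75, 75, 98, ∞, 75, 86], [73, 73, 82, 73, ∞, 73], [75, 75, 78, 78, 75, ∞]]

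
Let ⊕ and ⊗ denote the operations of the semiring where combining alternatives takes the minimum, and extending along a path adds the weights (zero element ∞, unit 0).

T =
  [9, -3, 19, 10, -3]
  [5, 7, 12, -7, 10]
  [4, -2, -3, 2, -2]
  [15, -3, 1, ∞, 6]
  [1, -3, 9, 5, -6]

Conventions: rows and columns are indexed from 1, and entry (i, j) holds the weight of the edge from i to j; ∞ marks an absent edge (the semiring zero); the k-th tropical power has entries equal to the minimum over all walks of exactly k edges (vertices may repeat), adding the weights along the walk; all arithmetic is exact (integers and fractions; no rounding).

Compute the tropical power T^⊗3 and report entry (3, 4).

T^⊗2:
  [-2, -6, 6, -10, -9]
  [8, -10, -6, 0, -1]
  [-1, -5, -6, -9, -8]
  [2, -1, -2, -10, -1]
  [-5, -9, 3, -10, -12]
T^⊗3:
  [-8, -13, -9, -13, -15]
  [-5, -8, -9, -17, -8]
  [-7, -12, -9, -12, -14]
  [0, -13, -9, -8, -7]
  [-11, -15, -9, -16, -18]
Key observation: the optimum is the walk 3->3->2->4, with weight (-3) + (-2) + (-7) = -12.
Optimal value attained by: walk 3->3->2->4.
Answer: (T^⊗3)[3][4] = -12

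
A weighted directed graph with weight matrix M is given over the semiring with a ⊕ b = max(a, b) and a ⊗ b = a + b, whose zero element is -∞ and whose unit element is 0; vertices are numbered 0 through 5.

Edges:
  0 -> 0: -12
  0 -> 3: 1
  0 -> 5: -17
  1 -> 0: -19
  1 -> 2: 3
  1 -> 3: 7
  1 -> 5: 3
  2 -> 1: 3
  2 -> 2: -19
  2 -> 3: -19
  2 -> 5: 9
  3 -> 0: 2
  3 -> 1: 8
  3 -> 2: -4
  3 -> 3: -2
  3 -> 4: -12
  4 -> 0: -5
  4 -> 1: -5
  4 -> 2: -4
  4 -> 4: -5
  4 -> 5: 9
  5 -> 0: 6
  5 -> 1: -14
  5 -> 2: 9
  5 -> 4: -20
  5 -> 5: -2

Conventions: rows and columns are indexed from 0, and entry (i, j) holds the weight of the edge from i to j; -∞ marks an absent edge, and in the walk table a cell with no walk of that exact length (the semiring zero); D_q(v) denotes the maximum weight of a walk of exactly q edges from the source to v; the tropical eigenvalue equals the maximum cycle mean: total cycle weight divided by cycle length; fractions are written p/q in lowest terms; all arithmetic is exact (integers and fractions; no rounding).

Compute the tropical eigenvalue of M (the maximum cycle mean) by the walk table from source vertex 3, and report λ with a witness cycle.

q=0: [-∞, -∞, -∞, 0, -∞, -∞]
q=1: [2, 8, -4, -2, -12, -∞]
q=2: [0, 6, 11, 15, -14, 11]
q=3: [17, 23, 20, 13, 3, 20]
q=4: [26, 23, 29, 30, 1, 29]
q=5: [35, 38, 38, 30, 18, 38]
q=6: [44, 41, 47, 45, 18, 47]
Optimal cycle mean attained by: cycle 2->5->2, total 9 + 9, length 2.
Answer: λ = 9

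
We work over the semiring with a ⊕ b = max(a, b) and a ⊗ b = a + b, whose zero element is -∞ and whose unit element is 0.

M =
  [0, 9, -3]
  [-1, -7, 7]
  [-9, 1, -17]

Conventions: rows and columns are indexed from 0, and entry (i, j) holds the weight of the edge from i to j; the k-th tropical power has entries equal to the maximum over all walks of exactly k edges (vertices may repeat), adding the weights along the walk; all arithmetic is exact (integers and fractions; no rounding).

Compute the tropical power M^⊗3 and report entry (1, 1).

M^⊗2:
  [8, 9, 16]
  [-1, 8, 0]
  [0, 0, 8]
M^⊗3:
  [8, 17, 16]
  [7, 8, 15]
  [0, 9, 7]
Key observation: the optimum is the walk 1->0->0->1, with weight (-1) + 0 + 9 = 8.
Optimal value attained by: walk 1->0->0->1.
Answer: (M^⊗3)[1][1] = 8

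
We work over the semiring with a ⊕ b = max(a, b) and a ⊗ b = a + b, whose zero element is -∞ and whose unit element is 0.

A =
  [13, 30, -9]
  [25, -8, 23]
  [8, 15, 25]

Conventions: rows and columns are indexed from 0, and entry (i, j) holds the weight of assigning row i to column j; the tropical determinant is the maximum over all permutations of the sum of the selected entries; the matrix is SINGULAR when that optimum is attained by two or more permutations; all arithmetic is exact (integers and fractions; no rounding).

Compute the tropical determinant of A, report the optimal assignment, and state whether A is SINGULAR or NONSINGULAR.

σ = (0, 1, 2): 13 + (-8) + 25 = 30
σ = (0, 2, 1): 13 + 23 + 15 = 51
σ = (1, 0, 2): 30 + 25 + 25 = 80
σ = (1, 2, 0): 30 + 23 + 8 = 61
σ = (2, 0, 1): (-9) + 25 + 15 = 31
σ = (2, 1, 0): (-9) + (-8) + 8 = -9
Optimal value attained by: σ = (1, 0, 2).
Answer: det⊕(A) = 80; verdict: NONSINGULAR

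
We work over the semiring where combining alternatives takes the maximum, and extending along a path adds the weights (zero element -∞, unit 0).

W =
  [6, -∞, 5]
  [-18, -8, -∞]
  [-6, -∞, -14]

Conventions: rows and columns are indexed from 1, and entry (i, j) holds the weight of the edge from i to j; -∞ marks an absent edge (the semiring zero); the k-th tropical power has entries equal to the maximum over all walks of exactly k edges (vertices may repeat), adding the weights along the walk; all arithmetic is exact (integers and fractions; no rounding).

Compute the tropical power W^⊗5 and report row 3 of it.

W^⊗2:
  [12, -∞, 11]
  [-12, -16, -13]
  [0, -∞, -1]
W^⊗3:
  [18, -∞, 17]
  [-6, -24, -7]
  [6, -∞, 5]
W^⊗4:
  [24, -∞, 23]
  [0, -32, -1]
  [12, -∞, 11]
W^⊗5:
  [30, -∞, 29]
  [6, -40, 5]
  [18, -∞, 17]
Answer: row 3 of W^⊗5 = [18, -∞, 17]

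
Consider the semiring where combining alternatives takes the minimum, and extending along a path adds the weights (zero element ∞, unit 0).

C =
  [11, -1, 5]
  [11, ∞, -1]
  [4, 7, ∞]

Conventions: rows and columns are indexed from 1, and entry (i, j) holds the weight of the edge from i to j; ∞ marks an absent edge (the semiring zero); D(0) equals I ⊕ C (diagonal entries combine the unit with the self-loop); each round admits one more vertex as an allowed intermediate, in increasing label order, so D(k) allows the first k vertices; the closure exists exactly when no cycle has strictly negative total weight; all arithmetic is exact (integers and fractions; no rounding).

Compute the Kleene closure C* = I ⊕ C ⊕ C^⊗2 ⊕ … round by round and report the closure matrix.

D(0):
  [0, -1, 5]
  [11, 0, -1]
  [4, 7, 0]
D(1):
  [0, -1, 5]
  [11, 0, -1]
  [4, 3, 0]
D(2):
  [0, -1, -2]
  [11, 0, -1]
  [4, 3, 0]
D(3):
  [0, -1, -2]
  [3, 0, -1]
  [4, 3, 0]
Answer: C* = [[0, -1, -2], [3, 0, -1], [4, 3, 0]]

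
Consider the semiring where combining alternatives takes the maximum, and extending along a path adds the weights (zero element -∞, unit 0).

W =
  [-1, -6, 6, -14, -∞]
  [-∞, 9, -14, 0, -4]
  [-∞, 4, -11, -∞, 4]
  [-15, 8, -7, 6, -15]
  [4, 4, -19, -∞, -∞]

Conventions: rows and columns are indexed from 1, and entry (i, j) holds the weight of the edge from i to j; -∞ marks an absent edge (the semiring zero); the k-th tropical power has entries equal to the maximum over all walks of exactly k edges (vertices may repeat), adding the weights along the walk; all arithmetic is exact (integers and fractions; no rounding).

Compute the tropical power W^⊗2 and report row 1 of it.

W^⊗2:
  [-2, 10, 5, -6, 10]
  [0, 18, -5, 9, 5]
  [8, 13, -10, 4, 0]
  [-9, 17, -1, 12, 4]
  [3, 13, 10, 4, 0]
Answer: row 1 of W^⊗2 = [-2, 10, 5, -6, 10]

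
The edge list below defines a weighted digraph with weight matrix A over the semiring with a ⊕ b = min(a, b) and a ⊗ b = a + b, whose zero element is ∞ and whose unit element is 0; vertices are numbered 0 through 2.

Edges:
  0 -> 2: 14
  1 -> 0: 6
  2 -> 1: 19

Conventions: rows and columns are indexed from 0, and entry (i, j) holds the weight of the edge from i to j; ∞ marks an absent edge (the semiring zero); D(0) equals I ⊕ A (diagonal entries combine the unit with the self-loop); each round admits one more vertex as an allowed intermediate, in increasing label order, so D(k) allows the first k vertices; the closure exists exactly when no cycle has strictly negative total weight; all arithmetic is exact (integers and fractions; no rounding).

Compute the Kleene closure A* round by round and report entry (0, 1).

D(0):
  [0, ∞, 14]
  [6, 0, ∞]
  [∞, 19, 0]
D(1):
  [0, ∞, 14]
  [6, 0, 20]
  [∞, 19, 0]
D(2):
  [0, ∞, 14]
  [6, 0, 20]
  [25, 19, 0]
D(3):
  [0, 33, 14]
  [6, 0, 20]
  [25, 19, 0]
Answer: A*[0][1] = 33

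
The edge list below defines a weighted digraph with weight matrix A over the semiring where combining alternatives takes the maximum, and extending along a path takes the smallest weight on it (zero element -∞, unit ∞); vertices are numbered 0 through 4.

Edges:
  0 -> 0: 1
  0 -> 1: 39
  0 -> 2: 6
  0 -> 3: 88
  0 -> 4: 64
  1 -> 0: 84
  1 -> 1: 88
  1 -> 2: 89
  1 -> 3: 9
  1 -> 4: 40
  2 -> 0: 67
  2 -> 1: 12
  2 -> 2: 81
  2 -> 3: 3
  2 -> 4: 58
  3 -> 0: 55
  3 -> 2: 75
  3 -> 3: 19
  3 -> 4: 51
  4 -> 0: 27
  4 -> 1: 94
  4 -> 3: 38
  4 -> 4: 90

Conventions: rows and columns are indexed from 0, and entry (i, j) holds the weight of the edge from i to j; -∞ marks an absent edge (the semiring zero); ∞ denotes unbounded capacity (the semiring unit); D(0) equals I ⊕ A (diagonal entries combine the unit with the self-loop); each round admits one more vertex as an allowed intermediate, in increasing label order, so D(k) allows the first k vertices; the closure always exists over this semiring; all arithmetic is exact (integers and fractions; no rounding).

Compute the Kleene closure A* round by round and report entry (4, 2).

D(0):
  [∞, 39, 6, 88, 64]
  [84, ∞, 89, 9, 40]
  [67, 12, ∞, 3, 58]
  [55, -∞, 75, ∞, 51]
  [27, 94, -∞, 38, ∞]
D(1):
  [∞, 39, 6, 88, 64]
  [84, ∞, 89, 84, 64]
  [67, 39, ∞, 67, 64]
  [55, 39, 75, ∞, 55]
  [27, 94, 6, 38, ∞]
D(2):
  [∞, 39, 39, 88, 64]
  [84, ∞, 89, 84, 64]
  [67, 39, ∞, 67, 64]
  [55, 39, 75, ∞, 55]
  [84, 94, 89, 84, ∞]
D(3):
  [∞, 39, 39, 88, 64]
  [84, ∞, 89, 84, 64]
  [67, 39, ∞, 67, 64]
  [67, 39, 75, ∞, 64]
  [84, 94, 89, 84, ∞]
D(4):
  [∞, 39, 75, 88, 64]
  [84, ∞, 89, 84, 64]
  [67, 39, ∞, 67, 64]
  [67, 39, 75, ∞, 64]
  [84, 94, 89, 84, ∞]
D(5):
  [∞, 64, 75, 88, 64]
  [84, ∞, 89, 84, 64]
  [67, 64, ∞, 67, 64]
  [67, 64, 75, ∞, 64]
  [84, 94, 89, 84, ∞]
Answer: A*[4][2] = 89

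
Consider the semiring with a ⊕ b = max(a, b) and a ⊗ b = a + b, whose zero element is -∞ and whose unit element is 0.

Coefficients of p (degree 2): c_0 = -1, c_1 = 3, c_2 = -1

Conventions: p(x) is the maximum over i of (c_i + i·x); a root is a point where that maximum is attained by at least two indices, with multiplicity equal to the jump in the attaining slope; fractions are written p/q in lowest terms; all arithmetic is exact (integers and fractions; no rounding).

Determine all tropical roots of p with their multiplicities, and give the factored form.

hull edge (i=0, c=-1) to (i=1, c=3): slope 4, span 1
hull edge (i=1, c=3) to (i=2, c=-1): slope -4, span 1
Factored form: p(x) = -1 ⊗ (x ⊕ (-4)) ⊗ (x ⊕ 4)
Answer: roots = -4 (mult 1), 4 (mult 1)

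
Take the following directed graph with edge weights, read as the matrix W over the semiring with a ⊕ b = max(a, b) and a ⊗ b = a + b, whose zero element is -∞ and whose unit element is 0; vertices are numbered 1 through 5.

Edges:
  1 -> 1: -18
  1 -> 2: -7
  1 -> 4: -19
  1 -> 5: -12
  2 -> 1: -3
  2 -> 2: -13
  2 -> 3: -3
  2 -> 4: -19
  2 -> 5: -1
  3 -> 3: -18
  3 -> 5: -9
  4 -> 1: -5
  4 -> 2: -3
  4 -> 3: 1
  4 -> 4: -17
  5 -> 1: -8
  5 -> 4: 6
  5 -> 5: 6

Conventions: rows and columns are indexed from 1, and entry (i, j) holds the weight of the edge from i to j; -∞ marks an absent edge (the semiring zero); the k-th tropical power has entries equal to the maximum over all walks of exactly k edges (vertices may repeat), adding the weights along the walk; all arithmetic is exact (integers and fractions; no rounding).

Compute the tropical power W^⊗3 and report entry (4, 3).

W^⊗2:
  [-10, -20, -10, -6, -6]
  [-9, -10, -16, 5, 5]
  [-17, -∞, -36, -3, -3]
  [-6, -12, -6, -22, -4]
  [1, 3, 7, 12, 12]
W^⊗3:
  [-11, -9, -5, 0, 0]
  [0, 2, 6, 11, 11]
  [-8, -6, -2, 3, 3]
  [-12, -13, -15, 2, 2]
  [7, 9, 13, 18, 18]
Key observation: the optimum is the walk 4->1->2->3, with weight (-5) + (-7) + (-3) = -15.
Optimal value attained by: walk 4->1->2->3.
Answer: (W^⊗3)[4][3] = -15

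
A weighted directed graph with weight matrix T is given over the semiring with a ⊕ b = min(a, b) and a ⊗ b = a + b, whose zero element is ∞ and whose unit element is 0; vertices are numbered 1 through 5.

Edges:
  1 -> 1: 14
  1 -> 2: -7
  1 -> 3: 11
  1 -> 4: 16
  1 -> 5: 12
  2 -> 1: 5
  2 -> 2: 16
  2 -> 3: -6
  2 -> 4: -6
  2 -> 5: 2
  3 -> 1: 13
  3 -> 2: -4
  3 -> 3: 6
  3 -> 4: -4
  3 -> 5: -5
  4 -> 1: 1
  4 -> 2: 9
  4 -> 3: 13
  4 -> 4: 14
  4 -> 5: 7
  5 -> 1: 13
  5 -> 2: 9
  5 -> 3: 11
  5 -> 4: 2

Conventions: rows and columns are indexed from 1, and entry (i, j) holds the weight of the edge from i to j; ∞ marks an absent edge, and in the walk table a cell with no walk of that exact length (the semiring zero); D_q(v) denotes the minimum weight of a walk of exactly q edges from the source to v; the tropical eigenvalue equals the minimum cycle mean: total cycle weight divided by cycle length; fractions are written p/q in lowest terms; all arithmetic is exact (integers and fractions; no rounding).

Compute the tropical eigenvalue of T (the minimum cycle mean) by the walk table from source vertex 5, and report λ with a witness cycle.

q=0: [∞, ∞, ∞, ∞, 0]
q=1: [13, 9, 11, 2, ∞]
q=2: [3, 6, 3, 3, 6]
q=3: [4, -4, 0, -1, -2]
q=4: [0, -4, -10, -10, -5]
q=5: [-9, -14, -10, -14, -15]
Optimal cycle mean attained by: cycle 2->3->2, total (-6) + (-4), length 2.
Answer: λ = -5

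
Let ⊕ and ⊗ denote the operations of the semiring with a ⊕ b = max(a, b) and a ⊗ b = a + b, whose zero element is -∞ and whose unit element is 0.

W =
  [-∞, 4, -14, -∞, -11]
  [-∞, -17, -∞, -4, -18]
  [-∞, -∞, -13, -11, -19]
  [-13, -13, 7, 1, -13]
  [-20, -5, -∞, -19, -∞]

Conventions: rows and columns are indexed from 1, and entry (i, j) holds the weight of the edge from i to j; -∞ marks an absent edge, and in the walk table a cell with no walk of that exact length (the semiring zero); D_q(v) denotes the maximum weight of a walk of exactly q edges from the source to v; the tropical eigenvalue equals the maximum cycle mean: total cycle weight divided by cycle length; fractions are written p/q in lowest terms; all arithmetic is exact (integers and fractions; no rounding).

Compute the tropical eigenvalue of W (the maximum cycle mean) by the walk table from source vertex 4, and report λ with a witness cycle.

q=0: [-∞, -∞, -∞, 0, -∞]
q=1: [-13, -13, 7, 1, -13]
q=2: [-12, -9, 8, 2, -12]
q=3: [-11, -8, 9, 3, -11]
q=4: [-10, -7, 10, 4, -10]
q=5: [-9, -6, 11, 5, -9]
Optimal cycle mean attained by: cycle 4->4, total 1, length 1.
Answer: λ = 1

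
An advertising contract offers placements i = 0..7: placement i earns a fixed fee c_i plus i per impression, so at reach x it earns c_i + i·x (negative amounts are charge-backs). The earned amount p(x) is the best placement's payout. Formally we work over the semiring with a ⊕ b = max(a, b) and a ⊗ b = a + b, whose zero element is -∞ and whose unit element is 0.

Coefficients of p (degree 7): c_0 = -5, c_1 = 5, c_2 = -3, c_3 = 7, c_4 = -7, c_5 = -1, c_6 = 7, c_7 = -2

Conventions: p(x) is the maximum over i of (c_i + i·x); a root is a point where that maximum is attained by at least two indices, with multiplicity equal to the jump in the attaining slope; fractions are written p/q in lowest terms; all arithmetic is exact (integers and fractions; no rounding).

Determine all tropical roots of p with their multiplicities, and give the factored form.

hull edge (i=0, c=-5) to (i=1, c=5): slope 10, span 1
hull edge (i=1, c=5) to (i=3, c=7): slope 1, span 2
hull edge (i=3, c=7) to (i=6, c=7): slope 0, span 3
hull edge (i=6, c=7) to (i=7, c=-2): slope -9, span 1
Factored form: p(x) = -2 ⊗ (x ⊕ (-10)) ⊗ (x ⊕ (-1)) ⊗ (x ⊕ (-1)) ⊗ (x ⊕ 0) ⊗ (x ⊕ 0) ⊗ (x ⊕ 0) ⊗ (x ⊕ 9)
Answer: roots = -10 (mult 1), -1 (mult 2), 0 (mult 3), 9 (mult 1)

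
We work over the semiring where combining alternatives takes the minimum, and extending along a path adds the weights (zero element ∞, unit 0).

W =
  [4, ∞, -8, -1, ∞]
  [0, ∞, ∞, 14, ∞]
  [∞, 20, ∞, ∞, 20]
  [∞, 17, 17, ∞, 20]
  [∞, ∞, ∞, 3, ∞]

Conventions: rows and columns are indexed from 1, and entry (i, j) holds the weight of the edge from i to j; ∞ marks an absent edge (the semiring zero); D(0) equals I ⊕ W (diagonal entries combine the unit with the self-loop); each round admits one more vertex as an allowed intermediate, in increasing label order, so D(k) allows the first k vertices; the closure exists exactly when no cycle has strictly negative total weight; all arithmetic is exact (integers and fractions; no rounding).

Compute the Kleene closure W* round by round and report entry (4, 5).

D(0):
  [0, ∞, -8, -1, ∞]
  [0, 0, ∞, 14, ∞]
  [∞, 20, 0, ∞, 20]
  [∞, 17, 17, 0, 20]
  [∞, ∞, ∞, 3, 0]
D(1):
  [0, ∞, -8, -1, ∞]
  [0, 0, -8, -1, ∞]
  [∞, 20, 0, ∞, 20]
  [∞, 17, 17, 0, 20]
  [∞, ∞, ∞, 3, 0]
D(2):
  [0, ∞, -8, -1, ∞]
  [0, 0, -8, -1, ∞]
  [20, 20, 0, 19, 20]
  [17, 17, 9, 0, 20]
  [∞, ∞, ∞, 3, 0]
D(3):
  [0, 12, -8, -1, 12]
  [0, 0, -8, -1, 12]
  [20, 20, 0, 19, 20]
  [17, 17, 9, 0, 20]
  [∞, ∞, ∞, 3, 0]
D(4):
  [0, 12, -8, -1, 12]
  [0, 0, -8, -1, 12]
  [20, 20, 0, 19, 20]
  [17, 17, 9, 0, 20]
  [20, 20, 12, 3, 0]
D(5):
  [0, 12, -8, -1, 12]
  [0, 0, -8, -1, 12]
  [20, 20, 0, 19, 20]
  [17, 17, 9, 0, 20]
  [20, 20, 12, 3, 0]
Answer: W*[4][5] = 20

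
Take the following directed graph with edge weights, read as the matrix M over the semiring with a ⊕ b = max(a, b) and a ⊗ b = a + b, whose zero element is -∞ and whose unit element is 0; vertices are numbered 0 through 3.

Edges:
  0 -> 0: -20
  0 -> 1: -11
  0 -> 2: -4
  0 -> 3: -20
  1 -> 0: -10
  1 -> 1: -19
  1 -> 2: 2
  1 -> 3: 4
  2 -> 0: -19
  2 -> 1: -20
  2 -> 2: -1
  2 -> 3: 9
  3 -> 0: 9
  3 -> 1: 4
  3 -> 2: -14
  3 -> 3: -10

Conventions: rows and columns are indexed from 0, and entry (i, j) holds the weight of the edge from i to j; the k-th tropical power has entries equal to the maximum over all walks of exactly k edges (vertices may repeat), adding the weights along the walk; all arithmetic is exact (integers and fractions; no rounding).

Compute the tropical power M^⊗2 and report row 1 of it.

M^⊗2:
  [-11, -16, -5, 5]
  [13, 8, 1, 11]
  [18, 13, -2, 8]
  [-1, -2, 6, 8]
Answer: row 1 of M^⊗2 = [13, 8, 1, 11]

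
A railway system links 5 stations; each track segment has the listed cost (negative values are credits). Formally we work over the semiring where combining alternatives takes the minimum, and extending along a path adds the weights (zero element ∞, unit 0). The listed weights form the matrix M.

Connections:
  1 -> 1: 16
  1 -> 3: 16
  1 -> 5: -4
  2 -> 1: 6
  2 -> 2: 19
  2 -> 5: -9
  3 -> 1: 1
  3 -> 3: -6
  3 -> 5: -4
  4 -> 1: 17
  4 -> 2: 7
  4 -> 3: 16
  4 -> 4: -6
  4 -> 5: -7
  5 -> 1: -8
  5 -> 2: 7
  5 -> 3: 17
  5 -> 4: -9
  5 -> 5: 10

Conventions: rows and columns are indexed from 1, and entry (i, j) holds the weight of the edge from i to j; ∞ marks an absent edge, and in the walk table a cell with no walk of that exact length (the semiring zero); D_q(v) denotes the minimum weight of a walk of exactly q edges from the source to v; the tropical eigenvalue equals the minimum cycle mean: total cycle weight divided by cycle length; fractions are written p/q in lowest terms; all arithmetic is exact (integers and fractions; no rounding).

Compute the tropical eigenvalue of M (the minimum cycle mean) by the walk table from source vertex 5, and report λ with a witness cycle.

q=0: [∞, ∞, ∞, ∞, 0]
q=1: [-8, 7, 17, -9, 10]
q=2: [2, -2, 7, -15, -16]
q=3: [-24, -9, 1, -25, -22]
q=4: [-30, -18, -9, -31, -32]
q=5: [-40, -25, -15, -41, -38]
Optimal cycle mean attained by: cycle 4->5->4, total (-7) + (-9), length 2.
Answer: λ = -8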